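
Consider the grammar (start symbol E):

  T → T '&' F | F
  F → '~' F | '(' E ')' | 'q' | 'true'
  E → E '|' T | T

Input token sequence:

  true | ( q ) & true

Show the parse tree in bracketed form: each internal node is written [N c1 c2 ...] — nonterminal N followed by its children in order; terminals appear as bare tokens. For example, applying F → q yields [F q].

[E [E [T [F true]]] | [T [T [F ( [E [T [F q]]] )]] & [F true]]]

E
E | T
T | T
F | T
true | T
true | T & F
true | F & F
true | ( E ) & F
true | ( T ) & F
true | ( F ) & F
true | ( q ) & F
true | ( q ) & true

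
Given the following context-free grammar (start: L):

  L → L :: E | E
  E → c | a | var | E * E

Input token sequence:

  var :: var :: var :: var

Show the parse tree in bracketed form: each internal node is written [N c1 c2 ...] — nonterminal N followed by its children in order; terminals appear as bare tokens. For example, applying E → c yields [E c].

[L [L [L [L [E var]] :: [E var]] :: [E var]] :: [E var]]

L
L :: E
L :: E :: E
L :: E :: E :: E
E :: E :: E :: E
var :: E :: E :: E
var :: var :: E :: E
var :: var :: var :: E
var :: var :: var :: var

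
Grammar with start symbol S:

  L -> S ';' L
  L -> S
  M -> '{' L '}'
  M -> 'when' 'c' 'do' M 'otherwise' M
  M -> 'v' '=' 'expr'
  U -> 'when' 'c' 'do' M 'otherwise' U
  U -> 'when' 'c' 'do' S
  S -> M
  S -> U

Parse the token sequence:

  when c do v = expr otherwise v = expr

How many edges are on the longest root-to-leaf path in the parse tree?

3

[S [M when c do [M v = expr] otherwise [M v = expr]]]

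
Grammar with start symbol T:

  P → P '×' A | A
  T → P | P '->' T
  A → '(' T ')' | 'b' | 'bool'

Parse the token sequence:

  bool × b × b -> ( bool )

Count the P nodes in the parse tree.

[T [P [P [P [A bool]] × [A b]] × [A b]] -> [T [P [A ( [T [P [A bool]]] )]]]]

5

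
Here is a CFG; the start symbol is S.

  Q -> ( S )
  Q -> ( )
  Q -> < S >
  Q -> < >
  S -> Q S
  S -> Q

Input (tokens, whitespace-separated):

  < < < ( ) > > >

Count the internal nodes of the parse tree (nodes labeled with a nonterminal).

8

[S [Q < [S [Q < [S [Q < [S [Q ( )]] >]] >]] >]]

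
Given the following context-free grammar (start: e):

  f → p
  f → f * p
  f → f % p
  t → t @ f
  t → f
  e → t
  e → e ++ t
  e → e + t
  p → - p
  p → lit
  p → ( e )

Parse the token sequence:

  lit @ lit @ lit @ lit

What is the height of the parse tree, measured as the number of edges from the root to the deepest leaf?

7

[e [t [t [t [t [f [p lit]]] @ [f [p lit]]] @ [f [p lit]]] @ [f [p lit]]]]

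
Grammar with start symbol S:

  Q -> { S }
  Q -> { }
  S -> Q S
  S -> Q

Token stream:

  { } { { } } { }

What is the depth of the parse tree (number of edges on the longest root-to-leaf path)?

[S [Q { }] [S [Q { [S [Q { }]] }] [S [Q { }]]]]

5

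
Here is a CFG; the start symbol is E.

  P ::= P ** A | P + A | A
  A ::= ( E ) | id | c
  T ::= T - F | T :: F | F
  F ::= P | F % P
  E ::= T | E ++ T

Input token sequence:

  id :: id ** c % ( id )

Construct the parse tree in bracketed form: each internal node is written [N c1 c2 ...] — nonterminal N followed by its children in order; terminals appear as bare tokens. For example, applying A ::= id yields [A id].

[E [T [T [F [P [A id]]]] :: [F [F [P [P [A id]] ** [A c]]] % [P [A ( [E [T [F [P [A id]]]]] )]]]]]

E
T
T :: F
F :: F
P :: F
A :: F
id :: F
id :: F % P
id :: P % P
id :: P ** A % P
id :: A ** A % P
id :: id ** A % P
id :: id ** c % P
id :: id ** c % A
id :: id ** c % ( E )
id :: id ** c % ( T )
id :: id ** c % ( F )
id :: id ** c % ( P )
id :: id ** c % ( A )
id :: id ** c % ( id )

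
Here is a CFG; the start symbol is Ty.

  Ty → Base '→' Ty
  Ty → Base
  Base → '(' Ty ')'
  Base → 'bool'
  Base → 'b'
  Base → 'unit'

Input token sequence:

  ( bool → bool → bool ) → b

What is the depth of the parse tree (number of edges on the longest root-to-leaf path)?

[Ty [Base ( [Ty [Base bool] → [Ty [Base bool] → [Ty [Base bool]]]] )] → [Ty [Base b]]]

6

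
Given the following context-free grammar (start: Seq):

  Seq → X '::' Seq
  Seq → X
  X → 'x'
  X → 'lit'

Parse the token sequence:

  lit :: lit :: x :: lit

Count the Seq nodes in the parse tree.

4

[Seq [X lit] :: [Seq [X lit] :: [Seq [X x] :: [Seq [X lit]]]]]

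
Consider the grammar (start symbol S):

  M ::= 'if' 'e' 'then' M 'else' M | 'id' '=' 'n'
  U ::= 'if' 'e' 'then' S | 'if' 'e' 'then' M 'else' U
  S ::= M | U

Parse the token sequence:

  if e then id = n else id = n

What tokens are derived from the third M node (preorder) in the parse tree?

id = n

[S [M if e then [M id = n] else [M id = n]]]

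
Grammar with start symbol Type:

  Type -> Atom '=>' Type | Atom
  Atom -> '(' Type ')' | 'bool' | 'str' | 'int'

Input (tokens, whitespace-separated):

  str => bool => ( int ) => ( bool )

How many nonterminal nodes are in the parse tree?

[Type [Atom str] => [Type [Atom bool] => [Type [Atom ( [Type [Atom int]] )] => [Type [Atom ( [Type [Atom bool]] )]]]]]

12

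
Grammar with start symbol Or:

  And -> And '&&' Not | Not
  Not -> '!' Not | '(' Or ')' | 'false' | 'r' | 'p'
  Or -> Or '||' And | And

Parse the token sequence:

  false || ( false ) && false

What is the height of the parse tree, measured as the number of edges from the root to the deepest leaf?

7

[Or [Or [And [Not false]]] || [And [And [Not ( [Or [And [Not false]]] )]] && [Not false]]]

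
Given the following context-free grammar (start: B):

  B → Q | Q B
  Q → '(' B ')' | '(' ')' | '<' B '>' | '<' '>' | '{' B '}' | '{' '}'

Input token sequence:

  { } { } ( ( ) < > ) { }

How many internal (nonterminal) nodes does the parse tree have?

12

[B [Q { }] [B [Q { }] [B [Q ( [B [Q ( )] [B [Q < >]]] )] [B [Q { }]]]]]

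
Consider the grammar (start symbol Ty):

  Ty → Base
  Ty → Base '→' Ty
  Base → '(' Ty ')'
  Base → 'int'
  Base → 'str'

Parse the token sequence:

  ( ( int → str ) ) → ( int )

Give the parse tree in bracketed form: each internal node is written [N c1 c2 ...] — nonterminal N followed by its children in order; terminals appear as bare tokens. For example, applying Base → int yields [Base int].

[Ty [Base ( [Ty [Base ( [Ty [Base int] → [Ty [Base str]]] )]] )] → [Ty [Base ( [Ty [Base int]] )]]]

Ty
Base → Ty
( Ty ) → Ty
( Base ) → Ty
( ( Ty ) ) → Ty
( ( Base → Ty ) ) → Ty
( ( int → Ty ) ) → Ty
( ( int → Base ) ) → Ty
( ( int → str ) ) → Ty
( ( int → str ) ) → Base
( ( int → str ) ) → ( Ty )
( ( int → str ) ) → ( Base )
( ( int → str ) ) → ( int )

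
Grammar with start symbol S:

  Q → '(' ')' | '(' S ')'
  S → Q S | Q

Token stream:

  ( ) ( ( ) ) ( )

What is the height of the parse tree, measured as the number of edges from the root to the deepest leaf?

5

[S [Q ( )] [S [Q ( [S [Q ( )]] )] [S [Q ( )]]]]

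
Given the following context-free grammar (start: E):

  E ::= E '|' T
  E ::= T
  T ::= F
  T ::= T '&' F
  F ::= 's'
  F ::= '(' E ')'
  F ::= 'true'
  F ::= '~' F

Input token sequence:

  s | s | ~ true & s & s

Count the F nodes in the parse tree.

6

[E [E [E [T [F s]]] | [T [F s]]] | [T [T [T [F ~ [F true]]] & [F s]] & [F s]]]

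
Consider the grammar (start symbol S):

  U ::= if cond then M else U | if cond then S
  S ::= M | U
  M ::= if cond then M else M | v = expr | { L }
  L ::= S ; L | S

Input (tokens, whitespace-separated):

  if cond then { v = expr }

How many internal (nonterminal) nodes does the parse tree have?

[S [U if cond then [S [M { [L [S [M v = expr]]] }]]]]

7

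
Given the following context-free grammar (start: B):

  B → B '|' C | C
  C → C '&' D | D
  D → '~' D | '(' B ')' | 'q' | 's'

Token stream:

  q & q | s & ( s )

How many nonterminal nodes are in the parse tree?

13

[B [B [C [C [D q]] & [D q]]] | [C [C [D s]] & [D ( [B [C [D s]]] )]]]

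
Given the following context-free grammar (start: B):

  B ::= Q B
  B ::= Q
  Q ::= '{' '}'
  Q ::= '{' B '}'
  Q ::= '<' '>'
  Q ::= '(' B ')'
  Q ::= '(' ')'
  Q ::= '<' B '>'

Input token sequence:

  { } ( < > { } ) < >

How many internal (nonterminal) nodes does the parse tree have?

[B [Q { }] [B [Q ( [B [Q < >] [B [Q { }]]] )] [B [Q < >]]]]

10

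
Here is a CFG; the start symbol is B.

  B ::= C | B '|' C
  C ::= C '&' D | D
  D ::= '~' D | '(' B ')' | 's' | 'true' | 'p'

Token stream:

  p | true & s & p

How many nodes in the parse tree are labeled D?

4

[B [B [C [D p]]] | [C [C [C [D true]] & [D s]] & [D p]]]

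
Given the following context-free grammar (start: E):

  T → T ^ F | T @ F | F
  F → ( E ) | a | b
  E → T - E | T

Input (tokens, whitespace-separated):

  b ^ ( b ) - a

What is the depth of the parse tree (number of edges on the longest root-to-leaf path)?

6

[E [T [T [F b]] ^ [F ( [E [T [F b]]] )]] - [E [T [F a]]]]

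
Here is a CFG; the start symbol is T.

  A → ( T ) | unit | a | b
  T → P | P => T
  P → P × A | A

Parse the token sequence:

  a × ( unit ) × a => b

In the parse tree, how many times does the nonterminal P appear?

[T [P [P [P [A a]] × [A ( [T [P [A unit]]] )]] × [A a]] => [T [P [A b]]]]

5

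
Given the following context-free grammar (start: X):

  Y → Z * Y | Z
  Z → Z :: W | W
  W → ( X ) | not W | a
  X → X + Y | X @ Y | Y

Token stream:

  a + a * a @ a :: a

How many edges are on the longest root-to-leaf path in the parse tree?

6

[X [X [X [Y [Z [W a]]]] + [Y [Z [W a]] * [Y [Z [W a]]]]] @ [Y [Z [Z [W a]] :: [W a]]]]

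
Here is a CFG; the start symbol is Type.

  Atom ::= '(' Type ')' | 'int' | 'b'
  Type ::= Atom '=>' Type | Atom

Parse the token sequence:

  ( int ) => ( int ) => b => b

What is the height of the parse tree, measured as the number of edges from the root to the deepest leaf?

5

[Type [Atom ( [Type [Atom int]] )] => [Type [Atom ( [Type [Atom int]] )] => [Type [Atom b] => [Type [Atom b]]]]]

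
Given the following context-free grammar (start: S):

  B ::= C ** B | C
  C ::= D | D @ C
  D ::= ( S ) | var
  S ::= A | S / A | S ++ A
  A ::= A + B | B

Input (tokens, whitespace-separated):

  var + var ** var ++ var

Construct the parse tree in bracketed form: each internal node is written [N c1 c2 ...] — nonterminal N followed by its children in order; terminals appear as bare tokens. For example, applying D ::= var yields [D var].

S
S ++ A
A ++ A
A + B ++ A
B + B ++ A
C + B ++ A
D + B ++ A
var + B ++ A
var + C ** B ++ A
var + D ** B ++ A
var + var ** B ++ A
var + var ** C ++ A
var + var ** D ++ A
var + var ** var ++ A
var + var ** var ++ B
var + var ** var ++ C
var + var ** var ++ D
var + var ** var ++ var

[S [S [A [A [B [C [D var]]]] + [B [C [D var]] ** [B [C [D var]]]]]] ++ [A [B [C [D var]]]]]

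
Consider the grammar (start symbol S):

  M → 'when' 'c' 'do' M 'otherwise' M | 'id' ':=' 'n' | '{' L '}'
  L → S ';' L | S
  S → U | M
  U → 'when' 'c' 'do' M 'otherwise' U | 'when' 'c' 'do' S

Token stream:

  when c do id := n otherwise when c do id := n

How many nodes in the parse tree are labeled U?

[S [U when c do [M id := n] otherwise [U when c do [S [M id := n]]]]]

2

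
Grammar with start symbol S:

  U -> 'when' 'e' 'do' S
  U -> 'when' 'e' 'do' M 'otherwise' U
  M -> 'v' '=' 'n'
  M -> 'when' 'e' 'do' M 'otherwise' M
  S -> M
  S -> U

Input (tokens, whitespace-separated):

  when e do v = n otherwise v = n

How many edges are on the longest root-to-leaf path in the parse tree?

3

[S [M when e do [M v = n] otherwise [M v = n]]]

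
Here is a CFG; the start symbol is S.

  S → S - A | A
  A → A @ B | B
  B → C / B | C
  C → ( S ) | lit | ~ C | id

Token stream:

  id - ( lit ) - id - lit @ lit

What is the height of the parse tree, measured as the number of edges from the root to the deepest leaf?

[S [S [S [S [A [B [C id]]]] - [A [B [C ( [S [A [B [C lit]]]] )]]]] - [A [B [C id]]]] - [A [A [B [C lit]]] @ [B [C lit]]]]

10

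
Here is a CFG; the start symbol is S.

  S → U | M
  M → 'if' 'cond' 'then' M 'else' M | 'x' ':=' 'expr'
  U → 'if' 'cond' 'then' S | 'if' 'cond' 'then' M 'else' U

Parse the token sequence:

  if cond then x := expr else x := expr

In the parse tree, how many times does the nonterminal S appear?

[S [M if cond then [M x := expr] else [M x := expr]]]

1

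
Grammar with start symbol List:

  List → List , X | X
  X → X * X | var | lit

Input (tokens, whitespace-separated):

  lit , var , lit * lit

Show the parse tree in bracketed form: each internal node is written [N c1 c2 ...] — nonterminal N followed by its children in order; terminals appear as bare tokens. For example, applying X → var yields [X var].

[List [List [List [X lit]] , [X var]] , [X [X lit] * [X lit]]]

List
List , X
List , X , X
X , X , X
lit , X , X
lit , var , X
lit , var , X * X
lit , var , lit * X
lit , var , lit * lit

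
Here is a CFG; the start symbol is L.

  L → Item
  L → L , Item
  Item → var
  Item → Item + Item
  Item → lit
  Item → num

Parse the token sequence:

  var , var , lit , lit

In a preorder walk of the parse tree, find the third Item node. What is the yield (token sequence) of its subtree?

[L [L [L [L [Item var]] , [Item var]] , [Item lit]] , [Item lit]]

lit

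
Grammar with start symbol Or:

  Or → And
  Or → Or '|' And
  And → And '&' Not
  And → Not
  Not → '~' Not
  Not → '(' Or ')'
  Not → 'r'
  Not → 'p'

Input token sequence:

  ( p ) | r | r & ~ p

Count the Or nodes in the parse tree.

[Or [Or [Or [And [Not ( [Or [And [Not p]]] )]]] | [And [Not r]]] | [And [And [Not r]] & [Not ~ [Not p]]]]

4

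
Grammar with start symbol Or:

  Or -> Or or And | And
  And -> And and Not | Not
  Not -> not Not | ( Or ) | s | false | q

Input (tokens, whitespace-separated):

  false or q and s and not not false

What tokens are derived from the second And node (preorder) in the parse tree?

[Or [Or [And [Not false]]] or [And [And [And [Not q]] and [Not s]] and [Not not [Not not [Not false]]]]]

q and s and not not false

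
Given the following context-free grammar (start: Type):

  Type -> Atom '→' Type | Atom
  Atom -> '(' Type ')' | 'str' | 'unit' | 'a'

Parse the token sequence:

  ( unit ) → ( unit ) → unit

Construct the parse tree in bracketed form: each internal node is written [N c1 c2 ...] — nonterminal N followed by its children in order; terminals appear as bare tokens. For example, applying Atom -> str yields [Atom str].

[Type [Atom ( [Type [Atom unit]] )] → [Type [Atom ( [Type [Atom unit]] )] → [Type [Atom unit]]]]

Type
Atom → Type
( Type ) → Type
( Atom ) → Type
( unit ) → Type
( unit ) → Atom → Type
( unit ) → ( Type ) → Type
( unit ) → ( Atom ) → Type
( unit ) → ( unit ) → Type
( unit ) → ( unit ) → Atom
( unit ) → ( unit ) → unit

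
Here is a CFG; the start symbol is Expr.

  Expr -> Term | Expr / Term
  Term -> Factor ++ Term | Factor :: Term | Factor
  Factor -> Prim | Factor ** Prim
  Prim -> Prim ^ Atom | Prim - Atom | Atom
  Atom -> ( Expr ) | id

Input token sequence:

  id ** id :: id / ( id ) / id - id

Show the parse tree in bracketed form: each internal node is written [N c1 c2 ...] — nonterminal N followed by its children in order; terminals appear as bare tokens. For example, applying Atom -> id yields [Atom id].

[Expr [Expr [Expr [Term [Factor [Factor [Prim [Atom id]]] ** [Prim [Atom id]]] :: [Term [Factor [Prim [Atom id]]]]]] / [Term [Factor [Prim [Atom ( [Expr [Term [Factor [Prim [Atom id]]]]] )]]]]] / [Term [Factor [Prim [Prim [Atom id]] - [Atom id]]]]]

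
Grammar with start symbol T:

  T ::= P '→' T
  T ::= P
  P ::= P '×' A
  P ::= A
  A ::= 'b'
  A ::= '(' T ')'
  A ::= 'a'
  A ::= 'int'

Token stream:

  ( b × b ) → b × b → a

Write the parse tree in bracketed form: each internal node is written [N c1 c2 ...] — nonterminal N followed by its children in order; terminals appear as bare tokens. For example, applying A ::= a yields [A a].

T
P → T
A → T
( T ) → T
( P ) → T
( P × A ) → T
( A × A ) → T
( b × A ) → T
( b × b ) → T
( b × b ) → P → T
( b × b ) → P × A → T
( b × b ) → A × A → T
( b × b ) → b × A → T
( b × b ) → b × b → T
( b × b ) → b × b → P
( b × b ) → b × b → A
( b × b ) → b × b → a

[T [P [A ( [T [P [P [A b]] × [A b]]] )]] → [T [P [P [A b]] × [A b]] → [T [P [A a]]]]]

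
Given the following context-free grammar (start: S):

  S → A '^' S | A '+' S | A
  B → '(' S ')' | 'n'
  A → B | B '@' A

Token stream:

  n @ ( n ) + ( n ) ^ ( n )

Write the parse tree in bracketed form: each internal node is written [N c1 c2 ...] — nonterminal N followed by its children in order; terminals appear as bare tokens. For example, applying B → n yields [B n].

[S [A [B n] @ [A [B ( [S [A [B n]]] )]]] + [S [A [B ( [S [A [B n]]] )]] ^ [S [A [B ( [S [A [B n]]] )]]]]]

S
A + S
B @ A + S
n @ A + S
n @ B + S
n @ ( S ) + S
n @ ( A ) + S
n @ ( B ) + S
n @ ( n ) + S
n @ ( n ) + A ^ S
n @ ( n ) + B ^ S
n @ ( n ) + ( S ) ^ S
n @ ( n ) + ( A ) ^ S
n @ ( n ) + ( B ) ^ S
n @ ( n ) + ( n ) ^ S
n @ ( n ) + ( n ) ^ A
n @ ( n ) + ( n ) ^ B
n @ ( n ) + ( n ) ^ ( S )
n @ ( n ) + ( n ) ^ ( A )
n @ ( n ) + ( n ) ^ ( B )
n @ ( n ) + ( n ) ^ ( n )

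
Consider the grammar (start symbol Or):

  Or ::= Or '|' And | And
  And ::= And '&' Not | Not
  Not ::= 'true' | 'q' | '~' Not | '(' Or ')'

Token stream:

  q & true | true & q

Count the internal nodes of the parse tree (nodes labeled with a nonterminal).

10

[Or [Or [And [And [Not q]] & [Not true]]] | [And [And [Not true]] & [Not q]]]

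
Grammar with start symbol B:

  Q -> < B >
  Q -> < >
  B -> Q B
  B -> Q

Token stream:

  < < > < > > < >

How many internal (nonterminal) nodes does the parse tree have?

[B [Q < [B [Q < >] [B [Q < >]]] >] [B [Q < >]]]

8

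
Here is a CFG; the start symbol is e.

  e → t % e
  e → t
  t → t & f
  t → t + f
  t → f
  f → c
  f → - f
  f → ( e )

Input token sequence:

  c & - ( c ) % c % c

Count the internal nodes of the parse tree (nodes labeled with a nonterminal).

[e [t [t [f c]] & [f - [f ( [e [t [f c]]] )]]] % [e [t [f c]] % [e [t [f c]]]]]

15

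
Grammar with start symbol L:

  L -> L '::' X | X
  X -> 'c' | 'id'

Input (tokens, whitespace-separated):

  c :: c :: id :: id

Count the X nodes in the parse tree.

4

[L [L [L [L [X c]] :: [X c]] :: [X id]] :: [X id]]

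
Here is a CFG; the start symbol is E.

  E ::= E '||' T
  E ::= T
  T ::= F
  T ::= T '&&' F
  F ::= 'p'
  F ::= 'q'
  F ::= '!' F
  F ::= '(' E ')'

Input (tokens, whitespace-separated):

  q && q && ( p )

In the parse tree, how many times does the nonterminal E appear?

2

[E [T [T [T [F q]] && [F q]] && [F ( [E [T [F p]]] )]]]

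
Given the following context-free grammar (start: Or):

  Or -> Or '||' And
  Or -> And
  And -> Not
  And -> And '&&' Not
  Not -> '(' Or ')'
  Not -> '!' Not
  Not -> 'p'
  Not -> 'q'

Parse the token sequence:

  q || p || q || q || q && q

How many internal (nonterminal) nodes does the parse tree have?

[Or [Or [Or [Or [Or [And [Not q]]] || [And [Not p]]] || [And [Not q]]] || [And [Not q]]] || [And [And [Not q]] && [Not q]]]

17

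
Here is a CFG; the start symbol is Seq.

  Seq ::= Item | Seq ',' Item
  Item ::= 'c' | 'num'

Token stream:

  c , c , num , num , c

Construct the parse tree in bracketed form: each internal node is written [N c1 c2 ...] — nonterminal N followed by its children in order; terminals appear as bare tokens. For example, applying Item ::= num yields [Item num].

[Seq [Seq [Seq [Seq [Seq [Item c]] , [Item c]] , [Item num]] , [Item num]] , [Item c]]

Seq
Seq , Item
Seq , Item , Item
Seq , Item , Item , Item
Seq , Item , Item , Item , Item
Item , Item , Item , Item , Item
c , Item , Item , Item , Item
c , c , Item , Item , Item
c , c , num , Item , Item
c , c , num , num , Item
c , c , num , num , c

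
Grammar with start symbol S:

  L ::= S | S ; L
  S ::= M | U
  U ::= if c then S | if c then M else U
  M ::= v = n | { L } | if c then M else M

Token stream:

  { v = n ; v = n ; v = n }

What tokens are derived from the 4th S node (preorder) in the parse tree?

[S [M { [L [S [M v = n]] ; [L [S [M v = n]] ; [L [S [M v = n]]]]] }]]

v = n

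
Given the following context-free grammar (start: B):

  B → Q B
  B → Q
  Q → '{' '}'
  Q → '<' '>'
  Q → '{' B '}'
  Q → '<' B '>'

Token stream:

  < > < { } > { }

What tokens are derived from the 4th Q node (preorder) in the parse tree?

{ }

[B [Q < >] [B [Q < [B [Q { }]] >] [B [Q { }]]]]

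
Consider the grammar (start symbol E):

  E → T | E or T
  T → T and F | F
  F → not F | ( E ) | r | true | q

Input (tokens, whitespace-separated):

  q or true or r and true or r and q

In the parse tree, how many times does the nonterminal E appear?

[E [E [E [E [T [F q]]] or [T [F true]]] or [T [T [F r]] and [F true]]] or [T [T [F r]] and [F q]]]

4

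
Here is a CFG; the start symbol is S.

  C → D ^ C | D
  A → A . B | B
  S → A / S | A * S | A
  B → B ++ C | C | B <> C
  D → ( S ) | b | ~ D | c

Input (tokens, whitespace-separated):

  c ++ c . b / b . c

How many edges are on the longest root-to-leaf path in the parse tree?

7

[S [A [A [B [B [C [D c]]] ++ [C [D c]]]] . [B [C [D b]]]] / [S [A [A [B [C [D b]]]] . [B [C [D c]]]]]]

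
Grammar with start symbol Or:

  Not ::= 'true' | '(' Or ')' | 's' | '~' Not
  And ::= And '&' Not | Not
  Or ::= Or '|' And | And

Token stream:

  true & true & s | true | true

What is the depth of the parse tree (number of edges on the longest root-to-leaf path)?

7

[Or [Or [Or [And [And [And [Not true]] & [Not true]] & [Not s]]] | [And [Not true]]] | [And [Not true]]]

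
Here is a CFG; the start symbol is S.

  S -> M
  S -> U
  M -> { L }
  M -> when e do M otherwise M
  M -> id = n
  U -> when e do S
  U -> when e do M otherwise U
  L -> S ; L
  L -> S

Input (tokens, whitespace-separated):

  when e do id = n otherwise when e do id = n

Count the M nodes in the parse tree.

[S [U when e do [M id = n] otherwise [U when e do [S [M id = n]]]]]

2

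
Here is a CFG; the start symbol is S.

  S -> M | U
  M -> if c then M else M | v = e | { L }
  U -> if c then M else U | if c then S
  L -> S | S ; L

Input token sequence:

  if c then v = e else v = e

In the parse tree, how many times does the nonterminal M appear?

3

[S [M if c then [M v = e] else [M v = e]]]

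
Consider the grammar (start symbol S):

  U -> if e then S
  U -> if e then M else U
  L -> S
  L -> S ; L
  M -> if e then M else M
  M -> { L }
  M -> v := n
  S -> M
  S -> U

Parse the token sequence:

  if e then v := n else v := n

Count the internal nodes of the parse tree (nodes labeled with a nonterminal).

4

[S [M if e then [M v := n] else [M v := n]]]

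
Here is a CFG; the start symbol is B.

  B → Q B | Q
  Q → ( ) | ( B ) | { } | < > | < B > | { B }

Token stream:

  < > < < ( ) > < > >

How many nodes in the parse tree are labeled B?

5

[B [Q < >] [B [Q < [B [Q < [B [Q ( )]] >] [B [Q < >]]] >]]]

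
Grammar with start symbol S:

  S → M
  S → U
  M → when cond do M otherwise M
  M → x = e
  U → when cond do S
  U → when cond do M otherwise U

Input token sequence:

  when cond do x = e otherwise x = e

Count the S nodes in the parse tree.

1

[S [M when cond do [M x = e] otherwise [M x = e]]]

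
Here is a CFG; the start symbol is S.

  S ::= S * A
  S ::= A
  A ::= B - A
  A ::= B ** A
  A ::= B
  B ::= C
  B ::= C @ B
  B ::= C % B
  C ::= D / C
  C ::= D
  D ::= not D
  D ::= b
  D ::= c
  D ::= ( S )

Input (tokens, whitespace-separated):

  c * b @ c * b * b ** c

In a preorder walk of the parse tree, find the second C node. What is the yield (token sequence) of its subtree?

[S [S [S [S [A [B [C [D c]]]]] * [A [B [C [D b]] @ [B [C [D c]]]]]] * [A [B [C [D b]]]]] * [A [B [C [D b]]] ** [A [B [C [D c]]]]]]

b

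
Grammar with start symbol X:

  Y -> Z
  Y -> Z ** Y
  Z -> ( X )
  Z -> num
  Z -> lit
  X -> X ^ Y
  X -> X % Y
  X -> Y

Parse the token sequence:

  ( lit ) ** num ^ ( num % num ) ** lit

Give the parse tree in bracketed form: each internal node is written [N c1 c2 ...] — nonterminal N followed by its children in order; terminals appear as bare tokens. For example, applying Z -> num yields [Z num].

X
X ^ Y
Y ^ Y
Z ** Y ^ Y
( X ) ** Y ^ Y
( Y ) ** Y ^ Y
( Z ) ** Y ^ Y
( lit ) ** Y ^ Y
( lit ) ** Z ^ Y
( lit ) ** num ^ Y
( lit ) ** num ^ Z ** Y
( lit ) ** num ^ ( X ) ** Y
( lit ) ** num ^ ( X % Y ) ** Y
( lit ) ** num ^ ( Y % Y ) ** Y
( lit ) ** num ^ ( Z % Y ) ** Y
( lit ) ** num ^ ( num % Y ) ** Y
( lit ) ** num ^ ( num % Z ) ** Y
( lit ) ** num ^ ( num % num ) ** Y
( lit ) ** num ^ ( num % num ) ** Z
( lit ) ** num ^ ( num % num ) ** lit

[X [X [Y [Z ( [X [Y [Z lit]]] )] ** [Y [Z num]]]] ^ [Y [Z ( [X [X [Y [Z num]]] % [Y [Z num]]] )] ** [Y [Z lit]]]]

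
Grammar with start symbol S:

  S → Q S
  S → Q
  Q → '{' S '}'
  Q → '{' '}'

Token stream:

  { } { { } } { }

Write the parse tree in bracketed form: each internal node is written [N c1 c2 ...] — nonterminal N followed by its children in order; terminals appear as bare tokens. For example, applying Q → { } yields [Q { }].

S
Q S
{ } S
{ } Q S
{ } { S } S
{ } { Q } S
{ } { { } } S
{ } { { } } Q
{ } { { } } { }

[S [Q { }] [S [Q { [S [Q { }]] }] [S [Q { }]]]]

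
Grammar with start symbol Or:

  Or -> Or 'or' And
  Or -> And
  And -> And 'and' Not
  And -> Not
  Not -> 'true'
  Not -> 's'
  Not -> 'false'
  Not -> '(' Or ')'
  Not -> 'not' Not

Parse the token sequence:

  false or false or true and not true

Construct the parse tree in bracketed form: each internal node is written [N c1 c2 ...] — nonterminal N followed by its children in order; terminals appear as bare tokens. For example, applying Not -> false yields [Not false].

Or
Or or And
Or or And or And
And or And or And
Not or And or And
false or And or And
false or Not or And
false or false or And
false or false or And and Not
false or false or Not and Not
false or false or true and Not
false or false or true and not Not
false or false or true and not true

[Or [Or [Or [And [Not false]]] or [And [Not false]]] or [And [And [Not true]] and [Not not [Not true]]]]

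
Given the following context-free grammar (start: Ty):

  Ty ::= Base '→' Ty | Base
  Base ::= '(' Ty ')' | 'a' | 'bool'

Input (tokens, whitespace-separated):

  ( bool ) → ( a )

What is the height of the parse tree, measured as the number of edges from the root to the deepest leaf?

[Ty [Base ( [Ty [Base bool]] )] → [Ty [Base ( [Ty [Base a]] )]]]

5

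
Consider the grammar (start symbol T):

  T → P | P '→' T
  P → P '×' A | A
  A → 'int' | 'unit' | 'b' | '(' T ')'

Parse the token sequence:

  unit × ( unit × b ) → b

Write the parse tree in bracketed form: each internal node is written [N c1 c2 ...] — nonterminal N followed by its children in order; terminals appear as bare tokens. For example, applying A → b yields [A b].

T
P → T
P × A → T
A × A → T
unit × A → T
unit × ( T ) → T
unit × ( P ) → T
unit × ( P × A ) → T
unit × ( A × A ) → T
unit × ( unit × A ) → T
unit × ( unit × b ) → T
unit × ( unit × b ) → P
unit × ( unit × b ) → A
unit × ( unit × b ) → b

[T [P [P [A unit]] × [A ( [T [P [P [A unit]] × [A b]]] )]] → [T [P [A b]]]]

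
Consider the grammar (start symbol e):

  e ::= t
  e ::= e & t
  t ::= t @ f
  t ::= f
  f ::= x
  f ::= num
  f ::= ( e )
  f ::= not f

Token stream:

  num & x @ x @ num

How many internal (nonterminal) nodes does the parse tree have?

10

[e [e [t [f num]]] & [t [t [t [f x]] @ [f x]] @ [f num]]]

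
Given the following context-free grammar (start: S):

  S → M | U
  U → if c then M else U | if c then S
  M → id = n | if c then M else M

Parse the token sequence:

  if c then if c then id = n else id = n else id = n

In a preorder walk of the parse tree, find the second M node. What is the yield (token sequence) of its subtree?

if c then id = n else id = n

[S [M if c then [M if c then [M id = n] else [M id = n]] else [M id = n]]]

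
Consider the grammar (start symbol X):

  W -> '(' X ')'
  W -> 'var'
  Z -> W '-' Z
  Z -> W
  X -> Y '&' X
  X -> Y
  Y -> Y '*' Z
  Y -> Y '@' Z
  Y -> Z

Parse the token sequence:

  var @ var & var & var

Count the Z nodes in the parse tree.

[X [Y [Y [Z [W var]]] @ [Z [W var]]] & [X [Y [Z [W var]]] & [X [Y [Z [W var]]]]]]

4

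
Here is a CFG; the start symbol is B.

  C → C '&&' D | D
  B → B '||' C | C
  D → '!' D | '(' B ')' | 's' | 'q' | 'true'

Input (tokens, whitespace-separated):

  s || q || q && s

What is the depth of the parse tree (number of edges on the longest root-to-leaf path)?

5

[B [B [B [C [D s]]] || [C [D q]]] || [C [C [D q]] && [D s]]]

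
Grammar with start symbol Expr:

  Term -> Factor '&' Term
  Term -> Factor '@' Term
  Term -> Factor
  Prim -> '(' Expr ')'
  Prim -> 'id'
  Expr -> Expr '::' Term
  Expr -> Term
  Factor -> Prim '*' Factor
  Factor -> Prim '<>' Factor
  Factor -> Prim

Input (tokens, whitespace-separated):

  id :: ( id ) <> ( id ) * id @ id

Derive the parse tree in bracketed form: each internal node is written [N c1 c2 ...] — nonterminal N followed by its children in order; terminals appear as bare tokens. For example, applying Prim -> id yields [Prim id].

Expr
Expr :: Term
Term :: Term
Factor :: Term
Prim :: Term
id :: Term
id :: Factor @ Term
id :: Prim <> Factor @ Term
id :: ( Expr ) <> Factor @ Term
id :: ( Term ) <> Factor @ Term
id :: ( Factor ) <> Factor @ Term
id :: ( Prim ) <> Factor @ Term
id :: ( id ) <> Factor @ Term
id :: ( id ) <> Prim * Factor @ Term
id :: ( id ) <> ( Expr ) * Factor @ Term
id :: ( id ) <> ( Term ) * Factor @ Term
id :: ( id ) <> ( Factor ) * Factor @ Term
id :: ( id ) <> ( Prim ) * Factor @ Term
id :: ( id ) <> ( id ) * Factor @ Term
id :: ( id ) <> ( id ) * Prim @ Term
id :: ( id ) <> ( id ) * id @ Term
id :: ( id ) <> ( id ) * id @ Factor
id :: ( id ) <> ( id ) * id @ Prim
id :: ( id ) <> ( id ) * id @ id

[Expr [Expr [Term [Factor [Prim id]]]] :: [Term [Factor [Prim ( [Expr [Term [Factor [Prim id]]]] )] <> [Factor [Prim ( [Expr [Term [Factor [Prim id]]]] )] * [Factor [Prim id]]]] @ [Term [Factor [Prim id]]]]]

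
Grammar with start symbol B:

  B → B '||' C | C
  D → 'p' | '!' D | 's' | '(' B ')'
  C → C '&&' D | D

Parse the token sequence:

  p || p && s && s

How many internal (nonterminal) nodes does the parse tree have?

10

[B [B [C [D p]]] || [C [C [C [D p]] && [D s]] && [D s]]]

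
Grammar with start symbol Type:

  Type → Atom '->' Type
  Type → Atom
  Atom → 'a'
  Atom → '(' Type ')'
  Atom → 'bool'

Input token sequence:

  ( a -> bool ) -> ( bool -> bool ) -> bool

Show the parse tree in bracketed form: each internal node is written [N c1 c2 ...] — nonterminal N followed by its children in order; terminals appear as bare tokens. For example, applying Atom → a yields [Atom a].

[Type [Atom ( [Type [Atom a] -> [Type [Atom bool]]] )] -> [Type [Atom ( [Type [Atom bool] -> [Type [Atom bool]]] )] -> [Type [Atom bool]]]]

Type
Atom -> Type
( Type ) -> Type
( Atom -> Type ) -> Type
( a -> Type ) -> Type
( a -> Atom ) -> Type
( a -> bool ) -> Type
( a -> bool ) -> Atom -> Type
( a -> bool ) -> ( Type ) -> Type
( a -> bool ) -> ( Atom -> Type ) -> Type
( a -> bool ) -> ( bool -> Type ) -> Type
( a -> bool ) -> ( bool -> Atom ) -> Type
( a -> bool ) -> ( bool -> bool ) -> Type
( a -> bool ) -> ( bool -> bool ) -> Atom
( a -> bool ) -> ( bool -> bool ) -> bool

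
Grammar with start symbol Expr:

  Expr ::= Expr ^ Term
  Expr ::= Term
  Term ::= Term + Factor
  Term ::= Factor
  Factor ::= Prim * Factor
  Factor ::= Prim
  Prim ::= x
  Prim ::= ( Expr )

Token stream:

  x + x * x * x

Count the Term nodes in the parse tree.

[Expr [Term [Term [Factor [Prim x]]] + [Factor [Prim x] * [Factor [Prim x] * [Factor [Prim x]]]]]]

2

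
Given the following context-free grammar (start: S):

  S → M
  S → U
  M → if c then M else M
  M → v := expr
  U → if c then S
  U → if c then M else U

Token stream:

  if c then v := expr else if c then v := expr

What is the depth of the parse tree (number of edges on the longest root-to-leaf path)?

5

[S [U if c then [M v := expr] else [U if c then [S [M v := expr]]]]]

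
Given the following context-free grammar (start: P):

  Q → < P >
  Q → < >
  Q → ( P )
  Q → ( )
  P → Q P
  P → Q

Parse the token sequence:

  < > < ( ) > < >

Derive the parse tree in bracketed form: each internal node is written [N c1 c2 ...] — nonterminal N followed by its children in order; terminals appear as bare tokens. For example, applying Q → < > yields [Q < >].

P
Q P
< > P
< > Q P
< > < P > P
< > < Q > P
< > < ( ) > P
< > < ( ) > Q
< > < ( ) > < >

[P [Q < >] [P [Q < [P [Q ( )]] >] [P [Q < >]]]]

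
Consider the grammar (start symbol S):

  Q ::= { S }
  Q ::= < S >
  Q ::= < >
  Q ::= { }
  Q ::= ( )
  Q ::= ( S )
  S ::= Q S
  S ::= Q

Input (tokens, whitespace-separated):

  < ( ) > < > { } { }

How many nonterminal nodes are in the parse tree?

10

[S [Q < [S [Q ( )]] >] [S [Q < >] [S [Q { }] [S [Q { }]]]]]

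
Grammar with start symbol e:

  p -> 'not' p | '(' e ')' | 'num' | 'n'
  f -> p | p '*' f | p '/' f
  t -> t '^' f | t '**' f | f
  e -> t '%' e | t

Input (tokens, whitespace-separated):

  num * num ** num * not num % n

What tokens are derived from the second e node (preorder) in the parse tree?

[e [t [t [f [p num] * [f [p num]]]] ** [f [p num] * [f [p not [p num]]]]] % [e [t [f [p n]]]]]

n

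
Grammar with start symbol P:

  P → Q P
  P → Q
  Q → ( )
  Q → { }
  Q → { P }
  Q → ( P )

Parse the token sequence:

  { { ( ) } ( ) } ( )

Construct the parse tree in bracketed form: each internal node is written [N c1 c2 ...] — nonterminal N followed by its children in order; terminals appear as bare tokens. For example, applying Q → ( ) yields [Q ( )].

[P [Q { [P [Q { [P [Q ( )]] }] [P [Q ( )]]] }] [P [Q ( )]]]

P
Q P
{ P } P
{ Q P } P
{ { P } P } P
{ { Q } P } P
{ { ( ) } P } P
{ { ( ) } Q } P
{ { ( ) } ( ) } P
{ { ( ) } ( ) } Q
{ { ( ) } ( ) } ( )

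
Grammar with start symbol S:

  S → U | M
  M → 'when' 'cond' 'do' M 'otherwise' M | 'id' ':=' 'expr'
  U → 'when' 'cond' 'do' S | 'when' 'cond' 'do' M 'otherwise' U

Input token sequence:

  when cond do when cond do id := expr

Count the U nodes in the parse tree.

[S [U when cond do [S [U when cond do [S [M id := expr]]]]]]

2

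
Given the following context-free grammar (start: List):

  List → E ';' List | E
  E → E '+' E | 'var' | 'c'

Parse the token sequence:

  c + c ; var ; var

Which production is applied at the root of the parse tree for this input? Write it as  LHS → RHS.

[List [E [E c] + [E c]] ; [List [E var] ; [List [E var]]]]

List → E ';' List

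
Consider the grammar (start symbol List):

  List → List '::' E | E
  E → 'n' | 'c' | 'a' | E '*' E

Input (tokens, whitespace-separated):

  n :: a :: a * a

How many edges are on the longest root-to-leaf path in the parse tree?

[List [List [List [E n]] :: [E a]] :: [E [E a] * [E a]]]

4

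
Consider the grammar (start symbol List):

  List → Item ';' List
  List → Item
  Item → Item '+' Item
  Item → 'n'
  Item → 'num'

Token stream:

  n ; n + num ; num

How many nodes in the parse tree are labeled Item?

5

[List [Item n] ; [List [Item [Item n] + [Item num]] ; [List [Item num]]]]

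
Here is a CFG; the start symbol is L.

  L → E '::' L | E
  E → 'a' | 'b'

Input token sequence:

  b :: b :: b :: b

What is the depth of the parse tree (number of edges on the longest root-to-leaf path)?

5

[L [E b] :: [L [E b] :: [L [E b] :: [L [E b]]]]]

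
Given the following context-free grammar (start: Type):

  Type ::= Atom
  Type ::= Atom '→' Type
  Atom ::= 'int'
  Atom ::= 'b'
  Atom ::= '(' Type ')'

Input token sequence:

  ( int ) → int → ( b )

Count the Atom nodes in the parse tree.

[Type [Atom ( [Type [Atom int]] )] → [Type [Atom int] → [Type [Atom ( [Type [Atom b]] )]]]]

5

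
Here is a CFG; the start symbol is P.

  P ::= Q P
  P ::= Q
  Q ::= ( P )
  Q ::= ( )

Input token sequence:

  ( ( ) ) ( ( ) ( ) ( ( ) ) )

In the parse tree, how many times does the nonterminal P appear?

[P [Q ( [P [Q ( )]] )] [P [Q ( [P [Q ( )] [P [Q ( )] [P [Q ( [P [Q ( )]] )]]]] )]]]

7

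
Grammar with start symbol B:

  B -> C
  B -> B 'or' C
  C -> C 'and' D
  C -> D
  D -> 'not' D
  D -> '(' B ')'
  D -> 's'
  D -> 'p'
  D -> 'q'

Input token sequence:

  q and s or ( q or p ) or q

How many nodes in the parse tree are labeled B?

[B [B [B [C [C [D q]] and [D s]]] or [C [D ( [B [B [C [D q]]] or [C [D p]]] )]]] or [C [D q]]]

5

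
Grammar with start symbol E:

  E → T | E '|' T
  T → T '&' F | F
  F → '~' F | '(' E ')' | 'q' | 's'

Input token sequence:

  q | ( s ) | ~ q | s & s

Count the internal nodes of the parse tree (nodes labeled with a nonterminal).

18

[E [E [E [E [T [F q]]] | [T [F ( [E [T [F s]]] )]]] | [T [F ~ [F q]]]] | [T [T [F s]] & [F s]]]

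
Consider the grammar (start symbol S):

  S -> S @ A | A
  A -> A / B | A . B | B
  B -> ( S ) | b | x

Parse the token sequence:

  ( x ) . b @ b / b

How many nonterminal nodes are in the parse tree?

13

[S [S [A [A [B ( [S [A [B x]]] )]] . [B b]]] @ [A [A [B b]] / [B b]]]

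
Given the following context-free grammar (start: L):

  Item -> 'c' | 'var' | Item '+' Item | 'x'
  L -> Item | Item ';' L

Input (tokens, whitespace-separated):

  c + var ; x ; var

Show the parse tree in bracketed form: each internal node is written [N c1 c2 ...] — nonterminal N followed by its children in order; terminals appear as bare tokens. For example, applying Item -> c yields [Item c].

[L [Item [Item c] + [Item var]] ; [L [Item x] ; [L [Item var]]]]

L
Item ; L
Item + Item ; L
c + Item ; L
c + var ; L
c + var ; Item ; L
c + var ; x ; L
c + var ; x ; Item
c + var ; x ; var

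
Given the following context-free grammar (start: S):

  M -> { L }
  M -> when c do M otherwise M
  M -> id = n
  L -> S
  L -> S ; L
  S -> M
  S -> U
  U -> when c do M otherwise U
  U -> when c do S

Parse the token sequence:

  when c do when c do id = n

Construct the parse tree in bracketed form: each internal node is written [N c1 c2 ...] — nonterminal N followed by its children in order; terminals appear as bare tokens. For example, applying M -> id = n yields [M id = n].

S
U
when c do S
when c do U
when c do when c do S
when c do when c do M
when c do when c do id = n

[S [U when c do [S [U when c do [S [M id = n]]]]]]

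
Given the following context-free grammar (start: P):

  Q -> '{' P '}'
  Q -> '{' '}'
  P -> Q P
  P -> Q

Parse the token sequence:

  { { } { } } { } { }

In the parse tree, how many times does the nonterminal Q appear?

[P [Q { [P [Q { }] [P [Q { }]]] }] [P [Q { }] [P [Q { }]]]]

5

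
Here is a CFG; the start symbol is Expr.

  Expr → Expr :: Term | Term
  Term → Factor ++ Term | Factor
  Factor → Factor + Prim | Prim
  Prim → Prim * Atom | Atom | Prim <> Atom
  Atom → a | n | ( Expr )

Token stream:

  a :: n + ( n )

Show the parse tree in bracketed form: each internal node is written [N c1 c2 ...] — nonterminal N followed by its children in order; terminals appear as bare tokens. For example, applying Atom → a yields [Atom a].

[Expr [Expr [Term [Factor [Prim [Atom a]]]]] :: [Term [Factor [Factor [Prim [Atom n]]] + [Prim [Atom ( [Expr [Term [Factor [Prim [Atom n]]]]] )]]]]]

Expr
Expr :: Term
Term :: Term
Factor :: Term
Prim :: Term
Atom :: Term
a :: Term
a :: Factor
a :: Factor + Prim
a :: Prim + Prim
a :: Atom + Prim
a :: n + Prim
a :: n + Atom
a :: n + ( Expr )
a :: n + ( Term )
a :: n + ( Factor )
a :: n + ( Prim )
a :: n + ( Atom )
a :: n + ( n )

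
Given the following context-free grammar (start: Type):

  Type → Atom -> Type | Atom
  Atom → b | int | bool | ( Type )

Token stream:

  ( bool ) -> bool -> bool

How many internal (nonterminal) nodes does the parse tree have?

[Type [Atom ( [Type [Atom bool]] )] -> [Type [Atom bool] -> [Type [Atom bool]]]]

8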